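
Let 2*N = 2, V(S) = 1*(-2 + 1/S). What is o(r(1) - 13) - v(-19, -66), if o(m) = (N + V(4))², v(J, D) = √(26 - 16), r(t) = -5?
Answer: 9/16 - √10 ≈ -2.5998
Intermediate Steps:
v(J, D) = √10
V(S) = -2 + 1/S (V(S) = 1*(-2 + 1/S) = -2 + 1/S)
N = 1 (N = (½)*2 = 1)
o(m) = 9/16 (o(m) = (1 + (-2 + 1/4))² = (1 + (-2 + ¼))² = (1 - 7/4)² = (-¾)² = 9/16)
o(r(1) - 13) - v(-19, -66) = 9/16 - √10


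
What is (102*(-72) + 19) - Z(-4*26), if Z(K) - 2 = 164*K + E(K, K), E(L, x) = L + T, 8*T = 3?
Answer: 78661/8 ≈ 9832.6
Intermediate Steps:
T = 3/8 (T = (1/8)*3 = 3/8 ≈ 0.37500)
E(L, x) = 3/8 + L (E(L, x) = L + 3/8 = 3/8 + L)
Z(K) = 19/8 + 165*K (Z(K) = 2 + (164*K + (3/8 + K)) = 2 + (3/8 + 165*K) = 19/8 + 165*K)
(102*(-72) + 19) - Z(-4*26) = (102*(-72) + 19) - (19/8 + 165*(-4*26)) = (-7344 + 19) - (19/8 + 165*(-104)) = -7325 - (19/8 - 17160) = -7325 - 1*(-137261/8) = -7325 + 137261/8 = 78661/8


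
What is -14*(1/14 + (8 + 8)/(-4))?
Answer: 55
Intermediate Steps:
-14*(1/14 + (8 + 8)/(-4)) = -14*(1/14 + 16*(-1/4)) = -14*(1/14 - 4) = -14*(-55/14) = 55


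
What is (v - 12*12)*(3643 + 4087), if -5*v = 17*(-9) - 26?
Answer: -836386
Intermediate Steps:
v = 179/5 (v = -(17*(-9) - 26)/5 = -(-153 - 26)/5 = -⅕*(-179) = 179/5 ≈ 35.800)
(v - 12*12)*(3643 + 4087) = (179/5 - 12*12)*(3643 + 4087) = (179/5 - 144)*7730 = -541/5*7730 = -836386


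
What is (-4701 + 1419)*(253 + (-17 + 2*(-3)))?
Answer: -754860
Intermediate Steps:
(-4701 + 1419)*(253 + (-17 + 2*(-3))) = -3282*(253 + (-17 - 6)) = -3282*(253 - 23) = -3282*230 = -754860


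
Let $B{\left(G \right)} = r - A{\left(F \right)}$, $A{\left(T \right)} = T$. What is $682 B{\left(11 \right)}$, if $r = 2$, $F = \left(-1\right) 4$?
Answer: $4092$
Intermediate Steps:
$F = -4$
$B{\left(G \right)} = 6$ ($B{\left(G \right)} = 2 - -4 = 2 + 4 = 6$)
$682 B{\left(11 \right)} = 682 \cdot 6 = 4092$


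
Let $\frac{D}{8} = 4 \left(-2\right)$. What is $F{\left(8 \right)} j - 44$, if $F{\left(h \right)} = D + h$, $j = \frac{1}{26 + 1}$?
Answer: $- \frac{1244}{27} \approx -46.074$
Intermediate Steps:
$D = -64$ ($D = 8 \cdot 4 \left(-2\right) = 8 \left(-8\right) = -64$)
$j = \frac{1}{27} \approx 0.037037$
$F{\left(h \right)} = -64 + h$
$F{\left(8 \right)} j - 44 = \left(-64 + 8\right) \frac{1}{27} - 44 = \left(-56\right) \frac{1}{27} - 44 = - \frac{56}{27} - 44 = - \frac{1244}{27}$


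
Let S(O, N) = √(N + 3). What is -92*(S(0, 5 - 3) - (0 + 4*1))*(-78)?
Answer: -28704 + 7176*√5 ≈ -12658.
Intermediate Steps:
S(O, N) = √(3 + N)
-92*(S(0, 5 - 3) - (0 + 4*1))*(-78) = -92*(√(3 + (5 - 3)) - (0 + 4*1))*(-78) = -92*(√(3 + 2) - (0 + 4))*(-78) = -92*(√5 - 1*4)*(-78) = -92*(√5 - 4)*(-78) = -92*(-4 + √5)*(-78) = (368 - 92*√5)*(-78) = -28704 + 7176*√5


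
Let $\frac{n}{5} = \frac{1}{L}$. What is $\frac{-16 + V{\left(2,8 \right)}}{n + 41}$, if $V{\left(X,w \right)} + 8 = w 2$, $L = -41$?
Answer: $- \frac{82}{419} \approx -0.1957$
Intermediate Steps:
$V{\left(X,w \right)} = -8 + 2 w$ ($V{\left(X,w \right)} = -8 + w 2 = -8 + 2 w$)
$n = - \frac{5}{41}$ ($n = \frac{5}{-41} = 5 \left(- \frac{1}{41}\right) = - \frac{5}{41} \approx -0.12195$)
$\frac{-16 + V{\left(2,8 \right)}}{n + 41} = \frac{-16 + \left(-8 + 2 \cdot 8\right)}{- \frac{5}{41} + 41} = \frac{-16 + \left(-8 + 16\right)}{\frac{1676}{41}} = \frac{41 \left(-16 + 8\right)}{1676} = \frac{41}{1676} \left(-8\right) = - \frac{82}{419}$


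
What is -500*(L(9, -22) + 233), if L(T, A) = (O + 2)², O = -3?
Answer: -117000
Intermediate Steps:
L(T, A) = 1 (L(T, A) = (-3 + 2)² = (-1)² = 1)
-500*(L(9, -22) + 233) = -500*(1 + 233) = -500*234 = -117000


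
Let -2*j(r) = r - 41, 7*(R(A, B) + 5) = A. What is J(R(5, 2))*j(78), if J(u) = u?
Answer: 555/7 ≈ 79.286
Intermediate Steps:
R(A, B) = -5 + A/7
j(r) = 41/2 - r/2 (j(r) = -(r - 41)/2 = -(-41 + r)/2 = 41/2 - r/2)
J(R(5, 2))*j(78) = (-5 + (⅐)*5)*(41/2 - ½*78) = (-5 + 5/7)*(41/2 - 39) = -30/7*(-37/2) = 555/7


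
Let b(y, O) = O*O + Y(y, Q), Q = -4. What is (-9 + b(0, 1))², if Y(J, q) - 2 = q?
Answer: 100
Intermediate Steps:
Y(J, q) = 2 + q
b(y, O) = -2 + O² (b(y, O) = O*O + (2 - 4) = O² - 2 = -2 + O²)
(-9 + b(0, 1))² = (-9 + (-2 + 1²))² = (-9 + (-2 + 1))² = (-9 - 1)² = (-10)² = 100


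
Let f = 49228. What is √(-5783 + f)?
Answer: √43445 ≈ 208.43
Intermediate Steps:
√(-5783 + f) = √(-5783 + 49228) = √43445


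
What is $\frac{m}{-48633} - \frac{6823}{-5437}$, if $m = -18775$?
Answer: $\frac{433902634}{264417621} \approx 1.641$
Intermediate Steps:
$\frac{m}{-48633} - \frac{6823}{-5437} = - \frac{18775}{-48633} - \frac{6823}{-5437} = \left(-18775\right) \left(- \frac{1}{48633}\right) - - \frac{6823}{5437} = \frac{18775}{48633} + \frac{6823}{5437} = \frac{433902634}{264417621}$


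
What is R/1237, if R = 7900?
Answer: 7900/1237 ≈ 6.3864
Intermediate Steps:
R/1237 = 7900/1237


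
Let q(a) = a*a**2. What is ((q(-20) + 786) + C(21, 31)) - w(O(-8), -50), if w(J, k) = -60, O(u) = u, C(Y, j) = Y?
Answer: -7133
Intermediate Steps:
q(a) = a**3
((q(-20) + 786) + C(21, 31)) - w(O(-8), -50) = (((-20)**3 + 786) + 21) - 1*(-60) = ((-8000 + 786) + 21) + 60 = (-7214 + 21) + 60 = -7193 + 60 = -7133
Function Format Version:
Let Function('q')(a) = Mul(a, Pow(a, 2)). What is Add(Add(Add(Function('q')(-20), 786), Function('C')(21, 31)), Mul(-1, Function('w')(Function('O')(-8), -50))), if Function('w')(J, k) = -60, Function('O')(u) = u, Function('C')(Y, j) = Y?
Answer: -7133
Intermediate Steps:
Function('q')(a) = Pow(a, 3)
Add(Add(Add(Function('q')(-20), 786), Function('C')(21, 31)), Mul(-1, Function('w')(Function('O')(-8), -50))) = Add(Add(Add(Pow(-20, 3), 786), 21), Mul(-1, -60)) = Add(Add(Add(-8000, 786), 21), 60) = Add(Add(-7214, 21), 60) = Add(-7193, 60) = -7133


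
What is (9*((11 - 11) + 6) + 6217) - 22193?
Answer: -15922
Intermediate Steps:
(9*((11 - 11) + 6) + 6217) - 22193 = (9*(0 + 6) + 6217) - 22193 = (9*6 + 6217) - 22193 = (54 + 6217) - 22193 = 6271 - 22193 = -15922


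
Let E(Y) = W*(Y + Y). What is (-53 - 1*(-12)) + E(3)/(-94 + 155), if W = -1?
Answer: -2507/61 ≈ -41.098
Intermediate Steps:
E(Y) = -2*Y (E(Y) = -(Y + Y) = -2*Y)
(-53 - 1*(-12)) + E(3)/(-94 + 155) = (-53 - 1*(-12)) + (-2*3)/(-94 + 155) = (-53 + 12) - 6/61 = -41 + (1/61)*(-6) = -41 - 6/61 = -2507/61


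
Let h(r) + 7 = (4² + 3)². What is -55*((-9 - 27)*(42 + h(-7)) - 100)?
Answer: 789580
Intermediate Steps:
h(r) = 354 (h(r) = -7 + (4² + 3)² = -7 + (16 + 3)² = -7 + 19² = -7 + 361 = 354)
-55*((-9 - 27)*(42 + h(-7)) - 100) = -55*((-9 - 27)*(42 + 354) - 100) = -55*(-36*396 - 100) = -55*(-14256 - 100) = -55*(-14356) = 789580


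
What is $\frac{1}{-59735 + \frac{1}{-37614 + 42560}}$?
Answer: $- \frac{4946}{295449309} \approx -1.6741 \cdot 10^{-5}$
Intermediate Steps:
$\frac{1}{-59735 + \frac{1}{-37614 + 42560}} = \frac{1}{-59735 + \frac{1}{4946}} = \frac{1}{- \frac{295449309}{4946}} = - \frac{4946}{295449309}$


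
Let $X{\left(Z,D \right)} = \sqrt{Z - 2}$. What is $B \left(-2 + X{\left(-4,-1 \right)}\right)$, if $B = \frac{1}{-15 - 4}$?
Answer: $\frac{2}{19} - \frac{i \sqrt{6}}{19} \approx 0.10526 - 0.12892 i$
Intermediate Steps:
$B = - \frac{1}{19}$ ($B = \frac{1}{-19} = - \frac{1}{19} \approx -0.052632$)
$X{\left(Z,D \right)} = \sqrt{-2 + Z}$
$B \left(-2 + X{\left(-4,-1 \right)}\right) = - \frac{-2 + \sqrt{-2 - 4}}{19} = - \frac{-2 + \sqrt{-6}}{19} = - \frac{-2 + i \sqrt{6}}{19} = \frac{2}{19} - \frac{i \sqrt{6}}{19}$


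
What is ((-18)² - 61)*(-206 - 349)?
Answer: -145965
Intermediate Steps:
((-18)² - 61)*(-206 - 349) = (324 - 61)*(-555) = 263*(-555) = -145965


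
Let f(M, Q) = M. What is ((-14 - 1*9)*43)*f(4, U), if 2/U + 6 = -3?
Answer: -3956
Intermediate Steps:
U = -2/9 (U = 2/(-6 - 3) = 2/(-9) = 2*(-⅑) = -2/9 ≈ -0.22222)
((-14 - 1*9)*43)*f(4, U) = ((-14 - 1*9)*43)*4 = ((-14 - 9)*43)*4 = -23*43*4 = -989*4 = -3956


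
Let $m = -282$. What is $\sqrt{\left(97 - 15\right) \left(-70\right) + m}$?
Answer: $i \sqrt{6022} \approx 77.602 i$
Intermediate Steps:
$\sqrt{\left(97 - 15\right) \left(-70\right) + m} = \sqrt{\left(97 - 15\right) \left(-70\right) - 282} = \sqrt{82 \left(-70\right) - 282} = \sqrt{-5740 - 282} = \sqrt{-6022} = i \sqrt{6022}$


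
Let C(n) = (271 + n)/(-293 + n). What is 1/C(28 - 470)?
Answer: 245/57 ≈ 4.2982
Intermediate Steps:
C(n) = (271 + n)/(-293 + n)
1/C(28 - 470) = 1/((271 + (28 - 470))/(-293 + (28 - 470))) = 1/((271 - 442)/(-293 - 442)) = 1/(-171/(-735)) = 1/(-1/735*(-171)) = 1/(57/245) = 245/57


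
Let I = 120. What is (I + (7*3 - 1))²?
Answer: 19600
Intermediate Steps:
(I + (7*3 - 1))² = (120 + (7*3 - 1))² = (120 + (21 - 1))² = (120 + 20)² = 140² = 19600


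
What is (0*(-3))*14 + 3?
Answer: 3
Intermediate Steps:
(0*(-3))*14 + 3 = 0*14 + 3 = 0 + 3 = 3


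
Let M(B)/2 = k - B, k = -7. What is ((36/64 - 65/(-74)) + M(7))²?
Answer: 247212729/350464 ≈ 705.39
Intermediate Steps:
M(B) = -14 - 2*B (M(B) = 2*(-7 - B) = -14 - 2*B)
((36/64 - 65/(-74)) + M(7))² = ((36/64 - 65/(-74)) + (-14 - 2*7))² = ((36*(1/64) - 65*(-1/74)) + (-14 - 14))² = ((9/16 + 65/74) - 28)² = (853/592 - 28)² = (-15723/592)² = 247212729/350464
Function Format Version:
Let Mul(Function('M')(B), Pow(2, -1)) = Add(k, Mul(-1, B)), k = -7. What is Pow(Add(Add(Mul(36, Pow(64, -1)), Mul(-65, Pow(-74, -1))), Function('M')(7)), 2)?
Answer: Rational(247212729, 350464) ≈ 705.39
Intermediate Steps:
Function('M')(B) = Add(-14, Mul(-2, B)) (Function('M')(B) = Mul(2, Add(-7, Mul(-1, B))) = Add(-14, Mul(-2, B)))
Pow(Add(Add(Mul(36, Pow(64, -1)), Mul(-65, Pow(-74, -1))), Function('M')(7)), 2) = Pow(Add(Add(Mul(36, Pow(64, -1)), Mul(-65, Pow(-74, -1))), Add(-14, Mul(-2, 7))), 2) = Pow(Add(Add(Mul(36, Rational(1, 64)), Mul(-65, Rational(-1, 74))), Add(-14, -14)), 2) = Pow(Add(Add(Rational(9, 16), Rational(65, 74)), -28), 2) = Pow(Add(Rational(853, 592), -28), 2) = Pow(Rational(-15723, 592), 2) = Rational(247212729, 350464)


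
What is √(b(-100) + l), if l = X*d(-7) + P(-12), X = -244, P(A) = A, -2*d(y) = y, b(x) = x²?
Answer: √9134 ≈ 95.572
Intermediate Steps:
d(y) = -y/2
l = -866 (l = -(-122)*(-7) - 12 = -244*7/2 - 12 = -854 - 12 = -866)
√(b(-100) + l) = √((-100)² - 866) = √(10000 - 866) = √9134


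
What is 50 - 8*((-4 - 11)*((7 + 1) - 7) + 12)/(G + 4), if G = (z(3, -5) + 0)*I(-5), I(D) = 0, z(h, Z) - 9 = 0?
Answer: 56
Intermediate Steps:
z(h, Z) = 9 (z(h, Z) = 9 + 0 = 9)
G = 0 (G = (9 + 0)*0 = 9*0 = 0)
50 - 8*((-4 - 11)*((7 + 1) - 7) + 12)/(G + 4) = 50 - 8*((-4 - 11)*((7 + 1) - 7) + 12)/(0 + 4) = 50 - 8*(-15*(8 - 7) + 12)/4 = 50 - 8*(-15*1 + 12)/4 = 50 - 8*(-15 + 12)/4 = 50 - (-24)/4 = 50 - 8*(-¾) = 50 + 6 = 56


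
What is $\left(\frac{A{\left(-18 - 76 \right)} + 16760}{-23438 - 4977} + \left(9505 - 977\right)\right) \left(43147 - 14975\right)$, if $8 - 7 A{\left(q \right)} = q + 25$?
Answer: $\frac{6826254464028}{28415} \approx 2.4023 \cdot 10^{8}$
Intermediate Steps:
$A{\left(q \right)} = - \frac{17}{7} - \frac{q}{7}$ ($A{\left(q \right)} = \frac{8}{7} - \frac{q + 25}{7} = \frac{8}{7} - \frac{25 + q}{7} = \frac{8}{7} - \left(\frac{25}{7} + \frac{q}{7}\right) = - \frac{17}{7} - \frac{q}{7}$)
$\left(\frac{A{\left(-18 - 76 \right)} + 16760}{-23438 - 4977} + \left(9505 - 977\right)\right) \left(43147 - 14975\right) = \left(\frac{\left(- \frac{17}{7} - \frac{-18 - 76}{7}\right) + 16760}{-23438 - 4977} + \left(9505 - 977\right)\right) \left(43147 - 14975\right) = \left(\frac{\left(- \frac{17}{7} - \frac{-18 - 76}{7}\right) + 16760}{-28415} + \left(9505 - 977\right)\right) 28172 = \left(\left(\left(- \frac{17}{7} - - \frac{94}{7}\right) + 16760\right) \left(- \frac{1}{28415}\right) + 8528\right) 28172 = \left(\left(\left(- \frac{17}{7} + \frac{94}{7}\right) + 16760\right) \left(- \frac{1}{28415}\right) + 8528\right) 28172 = \left(\left(11 + 16760\right) \left(- \frac{1}{28415}\right) + 8528\right) 28172 = \left(16771 \left(- \frac{1}{28415}\right) + 8528\right) 28172 = \left(- \frac{16771}{28415} + 8528\right) 28172 = \frac{242306349}{28415} \cdot 28172 = \frac{6826254464028}{28415}$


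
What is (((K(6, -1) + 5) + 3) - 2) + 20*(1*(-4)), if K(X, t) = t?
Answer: -75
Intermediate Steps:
(((K(6, -1) + 5) + 3) - 2) + 20*(1*(-4)) = (((-1 + 5) + 3) - 2) + 20*(1*(-4)) = ((4 + 3) - 2) + 20*(-4) = (7 - 2) - 80 = 5 - 80 = -75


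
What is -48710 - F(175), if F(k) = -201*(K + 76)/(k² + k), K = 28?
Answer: -187530887/3850 ≈ -48709.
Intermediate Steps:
F(k) = -201/(k/104 + k²/104) (F(k) = -201*(28 + 76)/(k² + k) = -201*104/(k + k²) = -201/(k/104 + k²/104))
-48710 - F(175) = -48710 - (-20904)/(175*(1 + 175)) = -48710 - (-20904)/(175*176) = -48710 - 1*(-2613/3850) = -48710 + 2613/3850 = -187530887/3850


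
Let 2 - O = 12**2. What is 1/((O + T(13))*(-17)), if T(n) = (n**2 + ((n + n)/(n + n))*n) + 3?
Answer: -1/731 ≈ -0.0013680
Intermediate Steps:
O = -142 (O = 2 - 1*12**2 = 2 - 1*144 = 2 - 144 = -142)
T(n) = 3 + n + n**2 (T(n) = (n**2 + ((2*n)/((2*n)))*n) + 3 = (n**2 + ((2*n)*(1/(2*n)))*n) + 3 = (n**2 + 1*n) + 3 = (n**2 + n) + 3 = (n + n**2) + 3 = 3 + n + n**2)
1/((O + T(13))*(-17)) = 1/((-142 + (3 + 13 + 13**2))*(-17)) = 1/((-142 + (3 + 13 + 169))*(-17)) = 1/((-142 + 185)*(-17)) = 1/(43*(-17)) = 1/(-731) = -1/731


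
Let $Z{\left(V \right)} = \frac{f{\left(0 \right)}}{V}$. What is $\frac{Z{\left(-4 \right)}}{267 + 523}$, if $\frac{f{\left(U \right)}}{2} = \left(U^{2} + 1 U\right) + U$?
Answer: $0$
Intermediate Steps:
$f{\left(U \right)} = 2 U^{2} + 4 U$ ($f{\left(U \right)} = 2 \left(\left(U^{2} + 1 U\right) + U\right) = 2 \left(\left(U^{2} + U\right) + U\right) = 2 \left(\left(U + U^{2}\right) + U\right) = 2 \left(U^{2} + 2 U\right) = 2 U^{2} + 4 U$)
$Z{\left(V \right)} = 0$ ($Z{\left(V \right)} = \frac{2 \cdot 0 \left(2 + 0\right)}{V} = \frac{2 \cdot 0 \cdot 2}{V} = \frac{0}{V} = 0$)
$\frac{Z{\left(-4 \right)}}{267 + 523} = \frac{1}{267 + 523} \cdot 0 = \frac{1}{790} \cdot 0 = 0$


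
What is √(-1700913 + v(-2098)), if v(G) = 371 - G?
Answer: 6*I*√47179 ≈ 1303.2*I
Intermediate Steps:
√(-1700913 + v(-2098)) = √(-1700913 + (371 - 1*(-2098))) = √(-1700913 + (371 + 2098)) = √(-1700913 + 2469) = √(-1698444) = 6*I*√47179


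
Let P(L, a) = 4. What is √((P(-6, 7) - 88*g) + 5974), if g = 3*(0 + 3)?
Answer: √5186 ≈ 72.014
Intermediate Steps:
g = 9 (g = 3*3 = 9)
√((P(-6, 7) - 88*g) + 5974) = √((4 - 88*9) + 5974) = √((4 - 792) + 5974) = √(-788 + 5974) = √5186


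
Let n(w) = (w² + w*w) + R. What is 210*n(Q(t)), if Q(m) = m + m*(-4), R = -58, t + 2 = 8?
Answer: 123900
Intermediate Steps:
t = 6 (t = -2 + 8 = 6)
Q(m) = -3*m (Q(m) = m - 4*m = -3*m)
n(w) = -58 + 2*w² (n(w) = (w² + w*w) - 58 = (w² + w²) - 58 = 2*w² - 58 = -58 + 2*w²)
210*n(Q(t)) = 210*(-58 + 2*(-3*6)²) = 210*(-58 + 2*(-18)²) = 210*(-58 + 2*324) = 210*(-58 + 648) = 210*590 = 123900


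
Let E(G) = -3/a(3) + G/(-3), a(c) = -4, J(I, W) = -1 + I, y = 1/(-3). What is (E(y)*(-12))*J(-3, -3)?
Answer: 124/3 ≈ 41.333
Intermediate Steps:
y = -⅓ ≈ -0.33333
E(G) = ¾ - G/3 (E(G) = -3/(-4) + G/(-3) = -3*(-¼) + G*(-⅓) = ¾ - G/3)
(E(y)*(-12))*J(-3, -3) = ((¾ - ⅓*(-⅓))*(-12))*(-1 - 3) = ((¾ + ⅑)*(-12))*(-4) = ((31/36)*(-12))*(-4) = -31/3*(-4) = 124/3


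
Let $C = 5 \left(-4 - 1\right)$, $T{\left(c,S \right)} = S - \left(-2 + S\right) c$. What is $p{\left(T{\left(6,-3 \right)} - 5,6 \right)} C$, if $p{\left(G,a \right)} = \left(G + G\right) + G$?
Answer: $-1650$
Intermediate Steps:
$T{\left(c,S \right)} = S - c \left(-2 + S\right)$
$p{\left(G,a \right)} = 3 G$ ($p{\left(G,a \right)} = 2 G + G = 3 G$)
$C = -25$ ($C = 5 \left(-4 - 1\right) = 5 \left(-5\right) = -25$)
$p{\left(T{\left(6,-3 \right)} - 5,6 \right)} C = 3 \left(\left(-3 + 2 \cdot 6 - \left(-3\right) 6\right) - 5\right) \left(-25\right) = 3 \left(\left(-3 + 12 + 18\right) - 5\right) \left(-25\right) = 3 \left(27 - 5\right) \left(-25\right) = 3 \cdot 22 \left(-25\right) = 66 \left(-25\right) = -1650$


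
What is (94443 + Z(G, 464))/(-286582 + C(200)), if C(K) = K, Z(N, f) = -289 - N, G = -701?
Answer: -94855/286382 ≈ -0.33122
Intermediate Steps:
(94443 + Z(G, 464))/(-286582 + C(200)) = (94443 + (-289 - 1*(-701)))/(-286582 + 200) = (94443 + (-289 + 701))/(-286382) = (94443 + 412)*(-1/286382) = 94855*(-1/286382) = -94855/286382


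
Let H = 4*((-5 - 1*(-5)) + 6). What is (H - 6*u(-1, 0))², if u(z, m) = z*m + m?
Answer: 576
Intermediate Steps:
u(z, m) = m + m*z (u(z, m) = m*z + m = m + m*z)
H = 24 (H = 4*((-5 + 5) + 6) = 4*(0 + 6) = 4*6 = 24)
(H - 6*u(-1, 0))² = (24 - 0*(1 - 1))² = (24 - 0*0)² = (24 - 6*0)² = (24 + 0)² = 24² = 576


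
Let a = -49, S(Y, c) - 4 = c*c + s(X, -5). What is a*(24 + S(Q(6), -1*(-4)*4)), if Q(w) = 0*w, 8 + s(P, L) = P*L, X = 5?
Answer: -12299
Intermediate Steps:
s(P, L) = -8 + L*P (s(P, L) = -8 + P*L = -8 + L*P)
Q(w) = 0
S(Y, c) = -29 + c² (S(Y, c) = 4 + (c*c + (-8 - 5*5)) = 4 + (c² + (-8 - 25)) = 4 + (c² - 33) = 4 + (-33 + c²) = -29 + c²)
a*(24 + S(Q(6), -1*(-4)*4)) = -49*(24 + (-29 + (-1*(-4)*4)²)) = -49*(24 + (-29 + (4*4)²)) = -49*(24 + (-29 + 16²)) = -49*(24 + (-29 + 256)) = -49*(24 + 227) = -49*251 = -12299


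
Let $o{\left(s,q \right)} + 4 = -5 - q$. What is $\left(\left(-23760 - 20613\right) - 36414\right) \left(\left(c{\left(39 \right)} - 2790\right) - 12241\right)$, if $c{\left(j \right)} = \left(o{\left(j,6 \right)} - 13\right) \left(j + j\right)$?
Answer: $1390748205$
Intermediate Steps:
$o{\left(s,q \right)} = -9 - q$ ($o{\left(s,q \right)} = -4 - \left(5 + q\right) = -9 - q$)
$c{\left(j \right)} = - 56 j$ ($c{\left(j \right)} = \left(\left(-9 - 6\right) - 13\right) \left(j + j\right) = \left(\left(-9 - 6\right) - 13\right) 2 j = \left(-15 - 13\right) 2 j = - 28 \cdot 2 j = - 56 j$)
$\left(\left(-23760 - 20613\right) - 36414\right) \left(\left(c{\left(39 \right)} - 2790\right) - 12241\right) = \left(\left(-23760 - 20613\right) - 36414\right) \left(\left(\left(-56\right) 39 - 2790\right) - 12241\right) = \left(-44373 - 36414\right) \left(\left(-2184 - 2790\right) - 12241\right) = - 80787 \left(-4974 - 12241\right) = \left(-80787\right) \left(-17215\right) = 1390748205$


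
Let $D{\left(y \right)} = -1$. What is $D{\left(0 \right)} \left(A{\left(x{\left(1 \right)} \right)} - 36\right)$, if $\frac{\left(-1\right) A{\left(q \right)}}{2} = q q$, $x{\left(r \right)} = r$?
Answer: $38$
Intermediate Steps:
$A{\left(q \right)} = - 2 q^{2}$ ($A{\left(q \right)} = - 2 q q = - 2 q^{2}$)
$D{\left(0 \right)} \left(A{\left(x{\left(1 \right)} \right)} - 36\right) = - (- 2 \cdot 1^{2} - 36) = - (\left(-2\right) 1 - 36) = - (-2 - 36) = \left(-1\right) \left(-38\right) = 38$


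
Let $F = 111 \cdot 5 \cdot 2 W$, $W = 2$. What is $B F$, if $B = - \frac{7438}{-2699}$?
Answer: $\frac{16512360}{2699} \approx 6118.0$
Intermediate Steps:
$B = \frac{7438}{2699}$ ($B = \left(-7438\right) \left(- \frac{1}{2699}\right) = \frac{7438}{2699} \approx 2.7558$)
$F = 2220$ ($F = 111 \cdot 5 \cdot 2 \cdot 2 = 111 \cdot 10 \cdot 2 = 111 \cdot 20 = 2220$)
$B F = \frac{7438}{2699} \cdot 2220 = \frac{16512360}{2699}$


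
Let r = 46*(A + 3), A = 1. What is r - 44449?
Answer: -44265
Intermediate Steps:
r = 184 (r = 46*(1 + 3) = 46*4 = 184)
r - 44449 = 184 - 44449 = -44265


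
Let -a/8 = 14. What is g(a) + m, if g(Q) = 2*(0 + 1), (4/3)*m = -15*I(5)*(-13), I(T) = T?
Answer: 2933/4 ≈ 733.25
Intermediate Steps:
a = -112 (a = -8*14 = -112)
m = 2925/4 (m = 3*(-15*5*(-13))/4 = 3*(-75*(-13))/4 = (3/4)*975 = 2925/4 ≈ 731.25)
g(Q) = 2 (g(Q) = 2*1 = 2)
g(a) + m = 2 + 2925/4 = 2933/4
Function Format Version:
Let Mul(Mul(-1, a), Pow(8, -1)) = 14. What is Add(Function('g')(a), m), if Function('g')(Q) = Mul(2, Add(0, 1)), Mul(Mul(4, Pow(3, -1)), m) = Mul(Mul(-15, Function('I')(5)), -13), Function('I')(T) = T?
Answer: Rational(2933, 4) ≈ 733.25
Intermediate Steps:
a = -112 (a = Mul(-8, 14) = -112)
m = Rational(2925, 4) (m = Mul(Rational(3, 4), Mul(Mul(-15, 5), -13)) = Mul(Rational(3, 4), Mul(-75, -13)) = Mul(Rational(3, 4), 975) = Rational(2925, 4) ≈ 731.25)
Function('g')(Q) = 2 (Function('g')(Q) = Mul(2, 1) = 2)
Add(Function('g')(a), m) = Add(2, Rational(2925, 4)) = Rational(2933, 4)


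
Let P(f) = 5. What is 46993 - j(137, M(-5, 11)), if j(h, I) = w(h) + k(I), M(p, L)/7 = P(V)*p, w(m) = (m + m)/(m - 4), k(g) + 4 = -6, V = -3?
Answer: 6251125/133 ≈ 47001.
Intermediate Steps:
k(g) = -10 (k(g) = -4 - 6 = -10)
w(m) = 2*m/(-4 + m) (w(m) = (2*m)/(-4 + m) = 2*m/(-4 + m))
M(p, L) = 35*p (M(p, L) = 7*(5*p) = 35*p)
j(h, I) = -10 + 2*h/(-4 + h) (j(h, I) = 2*h/(-4 + h) - 10 = -10 + 2*h/(-4 + h))
46993 - j(137, M(-5, 11)) = 46993 - 8*(5 - 1*137)/(-4 + 137) = 46993 - 8*(5 - 137)/133 = 46993 - 8*(-132)/133 = 46993 - 1*(-1056/133) = 46993 + 1056/133 = 6251125/133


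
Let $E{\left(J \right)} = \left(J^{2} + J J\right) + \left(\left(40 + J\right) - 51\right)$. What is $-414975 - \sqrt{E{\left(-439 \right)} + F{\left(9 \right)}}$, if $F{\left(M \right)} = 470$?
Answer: $-414975 - \sqrt{385462} \approx -4.156 \cdot 10^{5}$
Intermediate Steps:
$E{\left(J \right)} = -11 + J + 2 J^{2}$ ($E{\left(J \right)} = \left(J^{2} + J^{2}\right) + \left(-11 + J\right) = 2 J^{2} + \left(-11 + J\right) = -11 + J + 2 J^{2}$)
$-414975 - \sqrt{E{\left(-439 \right)} + F{\left(9 \right)}} = -414975 - \sqrt{\left(-11 - 439 + 2 \left(-439\right)^{2}\right) + 470} = -414975 - \sqrt{\left(-11 - 439 + 2 \cdot 192721\right) + 470} = -414975 - \sqrt{\left(-11 - 439 + 385442\right) + 470} = -414975 - \sqrt{384992 + 470} = -414975 - \sqrt{385462}$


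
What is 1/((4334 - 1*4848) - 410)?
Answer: -1/924 ≈ -0.0010823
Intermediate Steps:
1/((4334 - 1*4848) - 410) = 1/((4334 - 4848) - 410) = 1/(-514 - 410) = 1/(-924) = -1/924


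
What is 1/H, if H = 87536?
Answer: 1/87536 ≈ 1.1424e-5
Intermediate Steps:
1/H = 1/87536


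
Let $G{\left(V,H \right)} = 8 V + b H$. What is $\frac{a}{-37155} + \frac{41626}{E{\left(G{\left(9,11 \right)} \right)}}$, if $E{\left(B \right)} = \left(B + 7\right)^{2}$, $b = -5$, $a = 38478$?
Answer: $\frac{254075117}{3566880} \approx 71.232$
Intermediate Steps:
$G{\left(V,H \right)} = - 5 H + 8 V$ ($G{\left(V,H \right)} = 8 V - 5 H = - 5 H + 8 V$)
$E{\left(B \right)} = \left(7 + B\right)^{2}$
$\frac{a}{-37155} + \frac{41626}{E{\left(G{\left(9,11 \right)} \right)}} = \frac{38478}{-37155} + \frac{41626}{\left(7 + \left(\left(-5\right) 11 + 8 \cdot 9\right)\right)^{2}} = 38478 \left(- \frac{1}{37155}\right) + \frac{41626}{\left(7 + \left(-55 + 72\right)\right)^{2}} = - \frac{12826}{12385} + \frac{41626}{\left(7 + 17\right)^{2}} = - \frac{12826}{12385} + \frac{41626}{24^{2}} = - \frac{12826}{12385} + \frac{41626}{576} = - \frac{12826}{12385} + 41626 \cdot \frac{1}{576} = - \frac{12826}{12385} + \frac{20813}{288} = \frac{254075117}{3566880}$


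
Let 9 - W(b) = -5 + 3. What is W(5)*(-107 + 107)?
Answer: 0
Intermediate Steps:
W(b) = 11 (W(b) = 9 - (-5 + 3) = 9 - 1*(-2) = 9 + 2 = 11)
W(5)*(-107 + 107) = 11*(-107 + 107) = 11*0 = 0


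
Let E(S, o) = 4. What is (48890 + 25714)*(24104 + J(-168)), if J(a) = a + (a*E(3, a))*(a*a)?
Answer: -1413193133568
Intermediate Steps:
J(a) = a + 4*a³ (J(a) = a + (a*4)*(a*a) = a + (4*a)*a² = a + 4*a³)
(48890 + 25714)*(24104 + J(-168)) = (48890 + 25714)*(24104 + (-168 + 4*(-168)³)) = 74604*(24104 + (-168 + 4*(-4741632))) = 74604*(24104 + (-168 - 18966528)) = 74604*(24104 - 18966696) = 74604*(-18942592) = -1413193133568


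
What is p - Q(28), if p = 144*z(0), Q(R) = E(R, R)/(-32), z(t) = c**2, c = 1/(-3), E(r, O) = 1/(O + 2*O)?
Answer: 43009/2688 ≈ 16.000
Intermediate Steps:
E(r, O) = 1/(3*O)
c = -1/3 ≈ -0.33333
z(t) = 1/9 (z(t) = (-1/3)**2 = 1/9)
Q(R) = -1/(96*R) (Q(R) = (1/(3*R))/(-32) = (1/(3*R))*(-1/32) = -1/(96*R))
p = 16 (p = 144*(1/9) = 16)
p - Q(28) = 16 - (-1)/(96*28) = 16 - 1*(-1/2688) = 16 + 1/2688 = 43009/2688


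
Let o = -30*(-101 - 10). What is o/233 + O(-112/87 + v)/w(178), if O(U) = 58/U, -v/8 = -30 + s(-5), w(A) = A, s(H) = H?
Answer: 7186967619/502830776 ≈ 14.293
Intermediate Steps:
v = 280 (v = -8*(-30 - 5) = -8*(-35) = 280)
o = 3330 (o = -30*(-111) = 3330)
o/233 + O(-112/87 + v)/w(178) = 3330/233 + (58/(-112/87 + 280))/178 = 3330*(1/233) + (58/(-112*1/87 + 280))*(1/178) = 3330/233 + (58/(-112/87 + 280))*(1/178) = 3330/233 + (58/(24248/87))*(1/178) = 3330/233 + (58*(87/24248))*(1/178) = 3330/233 + (2523/12124)*(1/178) = 3330/233 + 2523/2158072 = 7186967619/502830776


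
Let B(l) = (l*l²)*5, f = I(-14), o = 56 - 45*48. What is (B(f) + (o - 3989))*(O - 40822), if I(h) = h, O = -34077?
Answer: 1483973887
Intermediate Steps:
o = -2104 (o = 56 - 2160 = -2104)
f = -14
B(l) = 5*l³ (B(l) = l³*5 = 5*l³)
(B(f) + (o - 3989))*(O - 40822) = (5*(-14)³ + (-2104 - 3989))*(-34077 - 40822) = (5*(-2744) - 6093)*(-74899) = (-13720 - 6093)*(-74899) = -19813*(-74899) = 1483973887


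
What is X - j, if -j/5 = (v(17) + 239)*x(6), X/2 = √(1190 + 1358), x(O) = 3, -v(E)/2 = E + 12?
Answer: 2715 + 28*√13 ≈ 2816.0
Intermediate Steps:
v(E) = -24 - 2*E (v(E) = -2*(E + 12) = -2*(12 + E) = -24 - 2*E)
X = 28*√13 (X = 2*√(1190 + 1358) = 2*√2548 = 2*(14*√13) = 28*√13 ≈ 100.96)
j = -2715 (j = -5*((-24 - 2*17) + 239)*3 = -5*((-24 - 34) + 239)*3 = -5*(-58 + 239)*3 = -905*3 = -5*543 = -2715)
X - j = 28*√13 - 1*(-2715) = 28*√13 + 2715 = 2715 + 28*√13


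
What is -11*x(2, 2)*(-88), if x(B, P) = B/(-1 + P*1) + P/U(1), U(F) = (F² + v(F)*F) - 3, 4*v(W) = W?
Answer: 5808/7 ≈ 829.71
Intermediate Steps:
v(W) = W/4
U(F) = -3 + 5*F²/4 (U(F) = (F² + (F/4)*F) - 3 = (F² + F²/4) - 3 = 5*F²/4 - 3 = -3 + 5*F²/4)
x(B, P) = -4*P/7 + B/(-1 + P) (x(B, P) = B/(-1 + P*1) + P/(-3 + (5/4)*1²) = B/(-1 + P) + P/(-3 + (5/4)*1) = B/(-1 + P) + P/(-3 + 5/4) = B/(-1 + P) + P/(-7/4) = B/(-1 + P) + P*(-4/7) = B/(-1 + P) - 4*P/7 = -4*P/7 + B/(-1 + P))
-11*x(2, 2)*(-88) = -11*(-4*2² + 4*2 + 7*2)/(7*(-1 + 2))*(-88) = -11*(-4*4 + 8 + 14)/(7*1)*(-88) = -11*(-16 + 8 + 14)/7*(-88) = -11*6/7*(-88) = -66/7*(-88) = 5808/7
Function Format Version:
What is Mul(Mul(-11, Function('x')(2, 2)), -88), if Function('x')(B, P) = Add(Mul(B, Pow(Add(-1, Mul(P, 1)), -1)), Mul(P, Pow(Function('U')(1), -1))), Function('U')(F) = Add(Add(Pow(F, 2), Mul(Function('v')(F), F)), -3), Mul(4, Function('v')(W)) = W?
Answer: Rational(5808, 7) ≈ 829.71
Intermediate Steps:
Function('v')(W) = Mul(Rational(1, 4), W)
Function('U')(F) = Add(-3, Mul(Rational(5, 4), Pow(F, 2))) (Function('U')(F) = Add(Add(Pow(F, 2), Mul(Mul(Rational(1, 4), F), F)), -3) = Add(Add(Pow(F, 2), Mul(Rational(1, 4), Pow(F, 2))), -3) = Add(Mul(Rational(5, 4), Pow(F, 2)), -3) = Add(-3, Mul(Rational(5, 4), Pow(F, 2))))
Function('x')(B, P) = Add(Mul(Rational(-4, 7), P), Mul(B, Pow(Add(-1, P), -1))) (Function('x')(B, P) = Add(Mul(B, Pow(Add(-1, Mul(P, 1)), -1)), Mul(P, Pow(Add(-3, Mul(Rational(5, 4), Pow(1, 2))), -1))) = Add(Mul(B, Pow(Add(-1, P), -1)), Mul(P, Pow(Add(-3, Mul(Rational(5, 4), 1)), -1))) = Add(Mul(B, Pow(Add(-1, P), -1)), Mul(P, Pow(Add(-3, Rational(5, 4)), -1))) = Add(Mul(B, Pow(Add(-1, P), -1)), Mul(P, Pow(Rational(-7, 4), -1))) = Add(Mul(B, Pow(Add(-1, P), -1)), Mul(P, Rational(-4, 7))) = Add(Mul(B, Pow(Add(-1, P), -1)), Mul(Rational(-4, 7), P)) = Add(Mul(Rational(-4, 7), P), Mul(B, Pow(Add(-1, P), -1))))
Mul(Mul(-11, Function('x')(2, 2)), -88) = Mul(Mul(-11, Mul(Rational(1, 7), Pow(Add(-1, 2), -1), Add(Mul(-4, Pow(2, 2)), Mul(4, 2), Mul(7, 2)))), -88) = Mul(Mul(-11, Mul(Rational(1, 7), Pow(1, -1), Add(Mul(-4, 4), 8, 14))), -88) = Mul(Mul(-11, Mul(Rational(1, 7), 1, Add(-16, 8, 14))), -88) = Mul(Mul(-11, Mul(Rational(1, 7), 1, 6)), -88) = Mul(Mul(-11, Rational(6, 7)), -88) = Mul(Rational(-66, 7), -88) = Rational(5808, 7)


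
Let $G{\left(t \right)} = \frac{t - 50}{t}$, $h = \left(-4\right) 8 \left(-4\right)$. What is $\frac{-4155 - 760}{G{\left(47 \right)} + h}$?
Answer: $- \frac{231005}{6013} \approx -38.418$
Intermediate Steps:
$h = 128$ ($h = \left(-32\right) \left(-4\right) = 128$)
$G{\left(t \right)} = \frac{-50 + t}{t}$
$\frac{-4155 - 760}{G{\left(47 \right)} + h} = \frac{-4155 - 760}{\frac{-50 + 47}{47} + 128} = - \frac{4915}{\frac{1}{47} \left(-3\right) + 128} = - \frac{4915}{- \frac{3}{47} + 128} = - \frac{4915}{\frac{6013}{47}} = \left(-4915\right) \frac{47}{6013} = - \frac{231005}{6013}$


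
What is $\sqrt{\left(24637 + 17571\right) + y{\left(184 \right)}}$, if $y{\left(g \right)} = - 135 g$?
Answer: $2 \sqrt{4342} \approx 131.79$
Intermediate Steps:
$\sqrt{\left(24637 + 17571\right) + y{\left(184 \right)}} = \sqrt{\left(24637 + 17571\right) - 24840} = \sqrt{42208 - 24840} = \sqrt{17368} = 2 \sqrt{4342}$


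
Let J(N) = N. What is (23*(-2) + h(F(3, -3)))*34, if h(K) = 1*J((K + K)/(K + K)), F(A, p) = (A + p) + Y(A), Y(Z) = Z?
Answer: -1530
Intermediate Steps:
F(A, p) = p + 2*A (F(A, p) = (A + p) + A = p + 2*A)
h(K) = 1 (h(K) = 1*((K + K)/(K + K)) = 1*((2*K)/((2*K))) = 1*((2*K)*(1/(2*K))) = 1*1 = 1)
(23*(-2) + h(F(3, -3)))*34 = (23*(-2) + 1)*34 = (-46 + 1)*34 = -45*34 = -1530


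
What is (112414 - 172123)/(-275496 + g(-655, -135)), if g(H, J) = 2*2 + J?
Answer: 59709/275627 ≈ 0.21663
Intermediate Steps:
g(H, J) = 4 + J
(112414 - 172123)/(-275496 + g(-655, -135)) = (112414 - 172123)/(-275496 + (4 - 135)) = -59709/(-275496 - 131) = -59709/(-275627) = -59709*(-1/275627) = 59709/275627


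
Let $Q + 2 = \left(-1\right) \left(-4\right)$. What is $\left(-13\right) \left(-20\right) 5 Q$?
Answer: $2600$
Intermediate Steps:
$Q = 2$ ($Q = -2 - -4 = -2 + 4 = 2$)
$\left(-13\right) \left(-20\right) 5 Q = \left(-13\right) \left(-20\right) 5 \cdot 2 = 260 \cdot 10 = 2600$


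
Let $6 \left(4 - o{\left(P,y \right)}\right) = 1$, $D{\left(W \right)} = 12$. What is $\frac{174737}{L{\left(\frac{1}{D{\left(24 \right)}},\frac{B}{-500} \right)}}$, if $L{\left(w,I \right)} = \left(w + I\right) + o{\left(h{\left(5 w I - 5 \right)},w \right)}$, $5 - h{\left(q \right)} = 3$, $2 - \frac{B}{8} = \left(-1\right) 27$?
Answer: $\frac{262105500}{5179} \approx 50609.0$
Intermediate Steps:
$B = 232$ ($B = 16 - 8 \left(\left(-1\right) 27\right) = 16 - -216 = 16 + 216 = 232$)
$h{\left(q \right)} = 2$ ($h{\left(q \right)} = 5 - 3 = 2$)
$o{\left(P,y \right)} = \frac{23}{6}$ ($o{\left(P,y \right)} = 4 - \frac{1}{6} = \frac{23}{6}$)
$L{\left(w,I \right)} = \frac{23}{6} + I + w$ ($L{\left(w,I \right)} = \left(w + I\right) + \frac{23}{6} = \left(I + w\right) + \frac{23}{6} = \frac{23}{6} + I + w$)
$\frac{174737}{L{\left(\frac{1}{D{\left(24 \right)}},\frac{B}{-500} \right)}} = \frac{174737}{\frac{23}{6} + \frac{232}{-500} + \frac{1}{12}} = \frac{174737}{\frac{23}{6} + 232 \left(- \frac{1}{500}\right) + \frac{1}{12}} = \frac{174737}{\frac{23}{6} - \frac{58}{125} + \frac{1}{12}} = \frac{174737}{\frac{5179}{1500}} = 174737 \cdot \frac{1500}{5179} = \frac{262105500}{5179}$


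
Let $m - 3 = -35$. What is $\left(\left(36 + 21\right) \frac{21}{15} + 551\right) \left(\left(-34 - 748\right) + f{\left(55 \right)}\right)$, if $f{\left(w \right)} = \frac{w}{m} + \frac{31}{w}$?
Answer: $- \frac{2173662681}{4400} \approx -4.9401 \cdot 10^{5}$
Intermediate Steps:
$m = -32$ ($m = 3 - 35 = -32$)
$f{\left(w \right)} = \frac{31}{w} - \frac{w}{32}$ ($f{\left(w \right)} = \frac{w}{-32} + \frac{31}{w} = w \left(- \frac{1}{32}\right) + \frac{31}{w} = - \frac{w}{32} + \frac{31}{w} = \frac{31}{w} - \frac{w}{32}$)
$\left(\left(36 + 21\right) \frac{21}{15} + 551\right) \left(\left(-34 - 748\right) + f{\left(55 \right)}\right) = \left(\left(36 + 21\right) \frac{21}{15} + 551\right) \left(\left(-34 - 748\right) + \left(\frac{31}{55} - \frac{55}{32}\right)\right) = \left(57 \cdot 21 \cdot \frac{1}{15} + 551\right) \left(\left(-34 - 748\right) + \left(31 \cdot \frac{1}{55} - \frac{55}{32}\right)\right) = \left(57 \cdot \frac{7}{5} + 551\right) \left(-782 + \left(\frac{31}{55} - \frac{55}{32}\right)\right) = \left(\frac{399}{5} + 551\right) \left(-782 - \frac{2033}{1760}\right) = \frac{3154}{5} \left(- \frac{1378353}{1760}\right) = - \frac{2173662681}{4400}$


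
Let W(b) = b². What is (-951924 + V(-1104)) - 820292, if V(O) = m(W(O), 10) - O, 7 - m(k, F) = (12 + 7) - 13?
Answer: -1771111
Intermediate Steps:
m(k, F) = 1 (m(k, F) = 7 - ((12 + 7) - 13) = 7 - (19 - 13) = 7 - 1*6 = 7 - 6 = 1)
V(O) = 1 - O
(-951924 + V(-1104)) - 820292 = (-951924 + (1 - 1*(-1104))) - 820292 = (-951924 + (1 + 1104)) - 820292 = (-951924 + 1105) - 820292 = -950819 - 820292 = -1771111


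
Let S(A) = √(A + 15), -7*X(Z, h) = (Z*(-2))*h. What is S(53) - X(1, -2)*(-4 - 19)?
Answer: -92/7 + 2*√17 ≈ -4.8966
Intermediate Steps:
X(Z, h) = 2*Z*h/7 (X(Z, h) = -Z*(-2)*h/7 = -(-2*Z)*h/7 = -(-2)*Z*h/7 = 2*Z*h/7)
S(A) = √(15 + A)
S(53) - X(1, -2)*(-4 - 19) = √(15 + 53) - (2/7)*1*(-2)*(-4 - 19) = √68 - (-4)*(-23)/7 = 2*√17 - 1*92/7 = 2*√17 - 92/7 = -92/7 + 2*√17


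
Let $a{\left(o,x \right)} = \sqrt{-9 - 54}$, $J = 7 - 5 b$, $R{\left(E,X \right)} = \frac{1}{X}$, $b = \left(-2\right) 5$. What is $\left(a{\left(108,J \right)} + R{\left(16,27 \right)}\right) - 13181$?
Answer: $- \frac{355886}{27} + 3 i \sqrt{7} \approx -13181.0 + 7.9373 i$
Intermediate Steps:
$b = -10$
$J = 57$ ($J = 7 - -50 = 7 + 50 = 57$)
$a{\left(o,x \right)} = 3 i \sqrt{7}$ ($a{\left(o,x \right)} = \sqrt{-63} = 3 i \sqrt{7}$)
$\left(a{\left(108,J \right)} + R{\left(16,27 \right)}\right) - 13181 = \left(3 i \sqrt{7} + \frac{1}{27}\right) - 13181 = \left(\frac{1}{27} + 3 i \sqrt{7}\right) - 13181 = - \frac{355886}{27} + 3 i \sqrt{7}$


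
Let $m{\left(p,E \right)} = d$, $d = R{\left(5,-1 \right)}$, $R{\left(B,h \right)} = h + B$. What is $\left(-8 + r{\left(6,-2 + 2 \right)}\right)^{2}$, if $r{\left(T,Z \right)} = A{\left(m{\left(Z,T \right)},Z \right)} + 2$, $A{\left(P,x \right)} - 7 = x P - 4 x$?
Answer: $1$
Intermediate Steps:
$R{\left(B,h \right)} = B + h$
$d = 4$ ($d = 5 - 1 = 4$)
$m{\left(p,E \right)} = 4$
$A{\left(P,x \right)} = 7 - 4 x + P x$ ($A{\left(P,x \right)} = 7 + \left(x P - 4 x\right) = 7 + \left(P x - 4 x\right) = 7 + \left(- 4 x + P x\right) = 7 - 4 x + P x$)
$r{\left(T,Z \right)} = 9$ ($r{\left(T,Z \right)} = \left(7 - 4 Z + 4 Z\right) + 2 = 7 + 2 = 9$)
$\left(-8 + r{\left(6,-2 + 2 \right)}\right)^{2} = \left(-8 + 9\right)^{2} = 1^{2} = 1$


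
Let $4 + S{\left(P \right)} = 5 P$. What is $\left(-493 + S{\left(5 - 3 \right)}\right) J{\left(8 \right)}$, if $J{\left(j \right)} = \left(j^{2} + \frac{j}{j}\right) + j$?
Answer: $-35551$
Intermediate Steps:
$J{\left(j \right)} = 1 + j + j^{2}$ ($J{\left(j \right)} = \left(j^{2} + 1\right) + j = \left(1 + j^{2}\right) + j = 1 + j + j^{2}$)
$S{\left(P \right)} = -4 + 5 P$
$\left(-493 + S{\left(5 - 3 \right)}\right) J{\left(8 \right)} = \left(-493 - \left(4 - 5 \left(5 - 3\right)\right)\right) \left(1 + 8 + 8^{2}\right) = \left(-493 - \left(4 - 5 \left(5 - 3\right)\right)\right) \left(1 + 8 + 64\right) = \left(-493 + \left(-4 + 5 \cdot 2\right)\right) 73 = \left(-493 + \left(-4 + 10\right)\right) 73 = \left(-493 + 6\right) 73 = \left(-487\right) 73 = -35551$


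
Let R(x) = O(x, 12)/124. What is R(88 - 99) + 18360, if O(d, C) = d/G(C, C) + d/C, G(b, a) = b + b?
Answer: 18213109/992 ≈ 18360.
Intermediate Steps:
G(b, a) = 2*b
O(d, C) = 3*d/(2*C) (O(d, C) = d/((2*C)) + d/C = d*(1/(2*C)) + d/C = d/(2*C) + d/C = 3*d/(2*C))
R(x) = x/992 (R(x) = ((3/2)*x/12)/124 = ((3/2)*x*(1/12))*(1/124) = (x/8)*(1/124) = x/992)
R(88 - 99) + 18360 = (88 - 99)/992 + 18360 = (1/992)*(-11) + 18360 = -11/992 + 18360 = 18213109/992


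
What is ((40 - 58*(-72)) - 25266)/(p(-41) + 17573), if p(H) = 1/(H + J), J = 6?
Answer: -368375/307527 ≈ -1.1979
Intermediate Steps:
p(H) = 1/(6 + H) (p(H) = 1/(H + 6) = 1/(6 + H))
((40 - 58*(-72)) - 25266)/(p(-41) + 17573) = ((40 - 58*(-72)) - 25266)/(1/(6 - 41) + 17573) = ((40 + 4176) - 25266)/(1/(-35) + 17573) = (4216 - 25266)/(-1/35 + 17573) = -21050/615054/35 = -21050*35/615054 = -368375/307527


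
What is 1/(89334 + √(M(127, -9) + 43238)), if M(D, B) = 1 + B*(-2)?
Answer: 29778/2660173433 - √43257/7980520299 ≈ 1.1168e-5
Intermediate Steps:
M(D, B) = 1 - 2*B
1/(89334 + √(M(127, -9) + 43238)) = 1/(89334 + √((1 - 2*(-9)) + 43238)) = 1/(89334 + √((1 + 18) + 43238)) = 1/(89334 + √(19 + 43238)) = 1/(89334 + √43257)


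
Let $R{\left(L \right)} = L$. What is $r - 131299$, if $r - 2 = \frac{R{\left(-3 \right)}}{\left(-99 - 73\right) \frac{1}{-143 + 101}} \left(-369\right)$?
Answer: $- \frac{11268295}{86} \approx -1.3103 \cdot 10^{5}$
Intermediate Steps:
$r = \frac{23419}{86}$ ($r = 2 + - \frac{3}{\left(-99 - 73\right) \frac{1}{-143 + 101}} \left(-369\right) = 2 + - \frac{3}{\left(-172\right) \frac{1}{-42}} \left(-369\right) = 2 + - \frac{3}{\left(-172\right) \left(- \frac{1}{42}\right)} \left(-369\right) = 2 + - \frac{3}{\frac{86}{21}} \left(-369\right) = 2 + \left(-3\right) \frac{21}{86} \left(-369\right) = 2 - - \frac{23247}{86} = 2 + \frac{23247}{86} = \frac{23419}{86} \approx 272.31$)
$r - 131299 = \frac{23419}{86} - 131299 = - \frac{11268295}{86}$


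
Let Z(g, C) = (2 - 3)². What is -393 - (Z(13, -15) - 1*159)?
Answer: -235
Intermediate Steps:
Z(g, C) = 1 (Z(g, C) = (-1)² = 1)
-393 - (Z(13, -15) - 1*159) = -393 - (1 - 1*159) = -393 - (1 - 159) = -393 - 1*(-158) = -393 + 158 = -235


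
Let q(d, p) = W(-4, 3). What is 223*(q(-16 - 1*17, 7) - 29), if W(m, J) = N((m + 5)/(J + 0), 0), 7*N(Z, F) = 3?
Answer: -44600/7 ≈ -6371.4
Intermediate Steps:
N(Z, F) = 3/7 (N(Z, F) = (1/7)*3 = 3/7)
W(m, J) = 3/7
q(d, p) = 3/7
223*(q(-16 - 1*17, 7) - 29) = 223*(3/7 - 29) = 223*(-200/7) = -44600/7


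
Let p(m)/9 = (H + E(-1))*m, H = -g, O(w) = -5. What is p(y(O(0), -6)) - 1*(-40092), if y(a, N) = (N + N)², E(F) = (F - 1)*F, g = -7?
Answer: 51756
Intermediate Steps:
E(F) = F*(-1 + F) (E(F) = (-1 + F)*F = F*(-1 + F))
H = 7 (H = -1*(-7) = 7)
y(a, N) = 4*N² (y(a, N) = (2*N)² = 4*N²)
p(m) = 81*m (p(m) = 9*((7 - (-1 - 1))*m) = 9*((7 - 1*(-2))*m) = 9*((7 + 2)*m) = 9*(9*m) = 81*m)
p(y(O(0), -6)) - 1*(-40092) = 81*(4*(-6)²) - 1*(-40092) = 81*(4*36) + 40092 = 81*144 + 40092 = 11664 + 40092 = 51756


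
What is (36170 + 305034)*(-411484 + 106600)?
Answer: -104027640336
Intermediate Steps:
(36170 + 305034)*(-411484 + 106600) = 341204*(-304884) = -104027640336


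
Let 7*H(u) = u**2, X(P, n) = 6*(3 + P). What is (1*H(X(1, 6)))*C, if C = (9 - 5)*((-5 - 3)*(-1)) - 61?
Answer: -16704/7 ≈ -2386.3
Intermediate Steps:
X(P, n) = 18 + 6*P
C = -29 (C = 4*(-8*(-1)) - 61 = 4*8 - 61 = 32 - 61 = -29)
H(u) = u**2/7
(1*H(X(1, 6)))*C = (1*((18 + 6*1)**2/7))*(-29) = (1*((18 + 6)**2/7))*(-29) = (1*((1/7)*24**2))*(-29) = (1*((1/7)*576))*(-29) = (1*(576/7))*(-29) = (576/7)*(-29) = -16704/7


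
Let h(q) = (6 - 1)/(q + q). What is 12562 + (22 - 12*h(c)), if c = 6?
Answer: 12579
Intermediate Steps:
h(q) = 5/(2*q) (h(q) = 5/((2*q)) = 5*(1/(2*q)) = 5/(2*q))
12562 + (22 - 12*h(c)) = 12562 + (22 - 30/6) = 12562 + (22 - 12*5/12) = 12562 + (22 - 5) = 12562 + 17 = 12579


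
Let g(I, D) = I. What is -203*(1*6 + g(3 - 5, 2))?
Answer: -812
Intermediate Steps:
-203*(1*6 + g(3 - 5, 2)) = -203*(1*6 + (3 - 5)) = -203*(6 - 2) = -203*4 = -812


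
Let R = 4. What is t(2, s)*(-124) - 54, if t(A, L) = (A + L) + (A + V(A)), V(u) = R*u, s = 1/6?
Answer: -4688/3 ≈ -1562.7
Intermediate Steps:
s = ⅙ ≈ 0.16667
V(u) = 4*u
t(A, L) = L + 6*A (t(A, L) = (A + L) + (A + 4*A) = (A + L) + 5*A = L + 6*A)
t(2, s)*(-124) - 54 = (⅙ + 6*2)*(-124) - 54 = (⅙ + 12)*(-124) - 54 = (73/6)*(-124) - 54 = -4526/3 - 54 = -4688/3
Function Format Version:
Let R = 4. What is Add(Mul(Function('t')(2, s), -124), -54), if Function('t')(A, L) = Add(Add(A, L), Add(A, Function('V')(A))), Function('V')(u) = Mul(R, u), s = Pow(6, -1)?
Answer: Rational(-4688, 3) ≈ -1562.7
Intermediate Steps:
s = Rational(1, 6) ≈ 0.16667
Function('V')(u) = Mul(4, u)
Function('t')(A, L) = Add(L, Mul(6, A)) (Function('t')(A, L) = Add(Add(A, L), Add(A, Mul(4, A))) = Add(Add(A, L), Mul(5, A)) = Add(L, Mul(6, A)))
Add(Mul(Function('t')(2, s), -124), -54) = Add(Mul(Add(Rational(1, 6), Mul(6, 2)), -124), -54) = Add(Mul(Add(Rational(1, 6), 12), -124), -54) = Add(Mul(Rational(73, 6), -124), -54) = Add(Rational(-4526, 3), -54) = Rational(-4688, 3)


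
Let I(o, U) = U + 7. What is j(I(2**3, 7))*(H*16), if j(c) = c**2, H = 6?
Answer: 18816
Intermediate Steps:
I(o, U) = 7 + U
j(I(2**3, 7))*(H*16) = (7 + 7)**2*(6*16) = 14**2*96 = 196*96 = 18816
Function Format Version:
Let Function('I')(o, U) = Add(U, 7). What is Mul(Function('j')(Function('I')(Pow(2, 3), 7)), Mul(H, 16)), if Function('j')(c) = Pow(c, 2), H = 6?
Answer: 18816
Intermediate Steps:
Function('I')(o, U) = Add(7, U)
Mul(Function('j')(Function('I')(Pow(2, 3), 7)), Mul(H, 16)) = Mul(Pow(Add(7, 7), 2), Mul(6, 16)) = Mul(Pow(14, 2), 96) = Mul(196, 96) = 18816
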